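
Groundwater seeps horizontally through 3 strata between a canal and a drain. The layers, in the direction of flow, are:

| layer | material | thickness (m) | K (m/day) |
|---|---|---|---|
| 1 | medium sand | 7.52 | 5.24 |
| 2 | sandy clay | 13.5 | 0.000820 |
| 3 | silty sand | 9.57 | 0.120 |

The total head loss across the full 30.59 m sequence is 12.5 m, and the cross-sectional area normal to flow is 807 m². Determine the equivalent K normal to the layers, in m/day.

Flow is perpendicular to layering, so the layers act in series and the equivalent K is the thickness-weighted harmonic mean.
Total thickness L = 7.52 + 13.5 + 9.57 = 30.59 m.
Σ(b_i/K_i) = 7.52/5.24 + 13.5/0.000820 + 9.57/0.120 = 16545 d.
K_eq = L / Σ(b_i/K_i) = 30.59 / 16545 = 0.001849 m/day.

0.00185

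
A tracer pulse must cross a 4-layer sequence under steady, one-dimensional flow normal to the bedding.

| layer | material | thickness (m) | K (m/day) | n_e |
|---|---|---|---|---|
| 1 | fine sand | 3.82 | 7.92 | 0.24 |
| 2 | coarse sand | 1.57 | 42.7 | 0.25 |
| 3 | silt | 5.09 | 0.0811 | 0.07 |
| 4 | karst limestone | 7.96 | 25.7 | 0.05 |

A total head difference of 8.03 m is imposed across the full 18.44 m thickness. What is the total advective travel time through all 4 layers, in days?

16.3

With flow normal to the layers, continuity requires the same specific discharge q through every layer.
Σ(b_i/K_i) = 3.82/7.92 + 1.57/42.7 + 5.09/0.0811 + 7.96/25.7 = 63.59 d.
q = Δh / Σ(b_i/K_i) = 8.03 / 63.59 = 0.1263 m/day.
In each layer the seepage velocity is v_i = q/n_i, so the layer transit time is t_i = b_i·n_i / q:
  layer 1 (fine sand): t_1 = 3.82 × 0.24 / 0.1263 = 7.260 d
  layer 2 (coarse sand): t_2 = 1.57 × 0.25 / 0.1263 = 3.108 d
  layer 3 (silt): t_3 = 5.09 × 0.07 / 0.1263 = 2.822 d
  layer 4 (karst limestone): t_4 = 7.96 × 0.05 / 0.1263 = 3.152 d
Total t = Σ t_i = 16.34 days.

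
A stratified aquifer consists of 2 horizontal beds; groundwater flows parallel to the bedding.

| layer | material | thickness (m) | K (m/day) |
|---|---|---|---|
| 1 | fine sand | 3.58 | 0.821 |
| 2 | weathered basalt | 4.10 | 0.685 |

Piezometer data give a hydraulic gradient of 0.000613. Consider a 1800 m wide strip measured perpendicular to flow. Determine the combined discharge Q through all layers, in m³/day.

6.34

Flow is parallel to layering, so each bed carries its own Darcy discharge and the transmissivities add.
Σ(K_i·b_i) = 0.821×3.58 + 0.685×4.10 = 5.748 m²/day.
Hydraulic gradient i = 0.000613.
Q = Σ(K_i·b_i) · W · i = 5.748 × 1800 × 0.0006130 = 6.342 m³/day.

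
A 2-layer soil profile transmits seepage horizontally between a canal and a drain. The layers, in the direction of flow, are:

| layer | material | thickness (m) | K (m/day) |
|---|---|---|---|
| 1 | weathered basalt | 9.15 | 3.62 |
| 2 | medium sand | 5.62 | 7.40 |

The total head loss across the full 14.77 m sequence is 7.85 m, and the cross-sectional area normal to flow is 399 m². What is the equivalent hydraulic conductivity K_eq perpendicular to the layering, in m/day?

4.49

Flow is perpendicular to layering, so the layers act in series and the equivalent K is the thickness-weighted harmonic mean.
Total thickness L = 9.15 + 5.62 = 14.77 m.
Σ(b_i/K_i) = 9.15/3.62 + 5.62/7.40 = 3.287 d.
K_eq = L / Σ(b_i/K_i) = 14.77 / 3.287 = 4.493 m/day.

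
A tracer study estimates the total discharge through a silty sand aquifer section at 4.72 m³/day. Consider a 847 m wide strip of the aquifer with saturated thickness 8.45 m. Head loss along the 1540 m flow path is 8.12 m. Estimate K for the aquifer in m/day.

Cross-sectional area A = 847 × 8.45 = 7157 m².
Hydraulic gradient i = Δh / L = 8.12 / 1540 = 0.005273.
From Q = K·A·i, K = Q / (A·i) = 4.72 / (7157 × 0.005273) = 0.1251 m/day.

0.125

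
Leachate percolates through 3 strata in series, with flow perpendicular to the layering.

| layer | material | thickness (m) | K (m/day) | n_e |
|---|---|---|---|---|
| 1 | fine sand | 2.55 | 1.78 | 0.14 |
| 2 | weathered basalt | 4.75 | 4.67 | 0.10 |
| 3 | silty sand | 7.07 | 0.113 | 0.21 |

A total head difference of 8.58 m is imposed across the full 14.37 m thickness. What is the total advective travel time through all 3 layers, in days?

With flow normal to the layers, continuity requires the same specific discharge q through every layer.
Σ(b_i/K_i) = 2.55/1.78 + 4.75/4.67 + 7.07/0.113 = 65.02 d.
q = Δh / Σ(b_i/K_i) = 8.58 / 65.02 = 0.1320 m/day.
In each layer the seepage velocity is v_i = q/n_i, so the layer transit time is t_i = b_i·n_i / q:
  layer 1 (fine sand): t_1 = 2.55 × 0.14 / 0.1320 = 2.705 d
  layer 2 (weathered basalt): t_2 = 4.75 × 0.10 / 0.1320 = 3.599 d
  layer 3 (silty sand): t_3 = 7.07 × 0.21 / 0.1320 = 11.25 d
Total t = Σ t_i = 17.56 days.

17.6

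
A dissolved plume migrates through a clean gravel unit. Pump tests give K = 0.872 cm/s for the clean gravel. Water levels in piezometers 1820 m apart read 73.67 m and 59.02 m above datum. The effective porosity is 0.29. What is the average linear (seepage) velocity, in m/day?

20.9

Convert K: 0.872 cm/s × 864 = 753.4 m/day.
Hydraulic gradient i = (73.67 − 59.02) / 1820 = 14.65 / 1820 = 0.008049.
Darcy flux q = K · i = 753.4 × 0.008049 = 6.065 m/day.
Seepage velocity v = q / n_e = 6.065 / 0.29 = 20.91 m/day.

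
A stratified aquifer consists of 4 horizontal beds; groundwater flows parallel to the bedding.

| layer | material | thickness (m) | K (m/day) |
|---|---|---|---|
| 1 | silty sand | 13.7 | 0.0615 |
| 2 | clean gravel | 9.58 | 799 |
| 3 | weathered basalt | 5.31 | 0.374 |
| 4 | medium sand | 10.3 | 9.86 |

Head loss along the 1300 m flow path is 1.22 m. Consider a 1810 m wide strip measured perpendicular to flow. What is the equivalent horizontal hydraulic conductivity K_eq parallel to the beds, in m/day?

200

Flow is parallel to layering, so each bed carries its own Darcy discharge and the transmissivities add.
Σ(K_i·b_i) = 0.0615×13.7 + 799×9.58 + 0.374×5.31 + 9.86×10.3 = 7759 m²/day.
Total thickness b = 38.89 m, so K_eq = Σ(K_i·b_i)/b = 199.5 m/day.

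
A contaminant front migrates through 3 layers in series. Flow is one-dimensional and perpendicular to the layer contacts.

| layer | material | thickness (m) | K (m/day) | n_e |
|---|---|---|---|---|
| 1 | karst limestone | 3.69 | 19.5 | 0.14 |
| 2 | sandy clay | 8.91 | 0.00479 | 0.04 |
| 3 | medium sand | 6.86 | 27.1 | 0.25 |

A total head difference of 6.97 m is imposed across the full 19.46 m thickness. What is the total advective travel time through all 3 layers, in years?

With flow normal to the layers, continuity requires the same specific discharge q through every layer.
Σ(b_i/K_i) = 3.69/19.5 + 8.91/0.00479 + 6.86/27.1 = 1861 d.
q = Δh / Σ(b_i/K_i) = 6.97 / 1861 = 0.003746 m/day.
In each layer the seepage velocity is v_i = q/n_i, so the layer transit time is t_i = b_i·n_i / q:
  layer 1 (karst limestone): t_1 = 3.69 × 0.14 / 0.003746 = 137.9 d
  layer 2 (sandy clay): t_2 = 8.91 × 0.04 / 0.003746 = 95.14 d
  layer 3 (medium sand): t_3 = 6.86 × 0.25 / 0.003746 = 457.8 d
Total t = Σ t_i = 690.8 days = 1.891 years.

1.89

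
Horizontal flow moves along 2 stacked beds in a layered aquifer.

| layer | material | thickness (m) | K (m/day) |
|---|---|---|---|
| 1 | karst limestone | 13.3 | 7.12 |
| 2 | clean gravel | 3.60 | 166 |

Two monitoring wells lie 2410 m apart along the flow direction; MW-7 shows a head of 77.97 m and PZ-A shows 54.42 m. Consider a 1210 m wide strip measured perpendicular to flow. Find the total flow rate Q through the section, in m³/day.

8190

Flow is parallel to layering, so each bed carries its own Darcy discharge and the transmissivities add.
Σ(K_i·b_i) = 7.12×13.3 + 166×3.60 = 692.3 m²/day.
Hydraulic gradient i = (77.97 − 54.42) / 2410 = 23.55 / 2410 = 0.009772.
Q = Σ(K_i·b_i) · W · i = 692.3 × 1210 × 0.009772 = 8186 m³/day.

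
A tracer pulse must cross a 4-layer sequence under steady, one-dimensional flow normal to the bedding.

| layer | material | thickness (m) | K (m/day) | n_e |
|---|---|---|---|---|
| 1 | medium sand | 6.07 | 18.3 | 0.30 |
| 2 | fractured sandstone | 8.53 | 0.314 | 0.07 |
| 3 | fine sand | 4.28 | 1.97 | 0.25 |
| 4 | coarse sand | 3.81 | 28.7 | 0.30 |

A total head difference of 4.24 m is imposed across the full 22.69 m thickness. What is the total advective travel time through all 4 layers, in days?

With flow normal to the layers, continuity requires the same specific discharge q through every layer.
Σ(b_i/K_i) = 6.07/18.3 + 8.53/0.314 + 4.28/1.97 + 3.81/28.7 = 29.80 d.
q = Δh / Σ(b_i/K_i) = 4.24 / 29.80 = 0.1423 m/day.
In each layer the seepage velocity is v_i = q/n_i, so the layer transit time is t_i = b_i·n_i / q:
  layer 1 (medium sand): t_1 = 6.07 × 0.30 / 0.1423 = 12.80 d
  layer 2 (fractured sandstone): t_2 = 8.53 × 0.07 / 0.1423 = 4.197 d
  layer 3 (fine sand): t_3 = 4.28 × 0.25 / 0.1423 = 7.521 d
  layer 4 (coarse sand): t_4 = 3.81 × 0.30 / 0.1423 = 8.034 d
Total t = Σ t_i = 32.55 days.

32.6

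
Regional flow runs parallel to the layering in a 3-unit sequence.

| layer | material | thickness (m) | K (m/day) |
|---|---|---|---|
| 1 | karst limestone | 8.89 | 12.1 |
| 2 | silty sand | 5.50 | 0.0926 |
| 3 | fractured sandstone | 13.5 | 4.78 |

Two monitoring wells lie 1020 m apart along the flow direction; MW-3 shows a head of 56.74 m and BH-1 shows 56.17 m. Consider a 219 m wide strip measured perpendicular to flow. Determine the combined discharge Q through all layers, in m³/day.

21.1

Flow is parallel to layering, so each bed carries its own Darcy discharge and the transmissivities add.
Σ(K_i·b_i) = 12.1×8.89 + 0.0926×5.50 + 4.78×13.5 = 172.6 m²/day.
Hydraulic gradient i = (56.74 − 56.17) / 1020 = 0.57 / 1020 = 0.0005588.
Q = Σ(K_i·b_i) · W · i = 172.6 × 219 × 0.0005588 = 21.12 m³/day.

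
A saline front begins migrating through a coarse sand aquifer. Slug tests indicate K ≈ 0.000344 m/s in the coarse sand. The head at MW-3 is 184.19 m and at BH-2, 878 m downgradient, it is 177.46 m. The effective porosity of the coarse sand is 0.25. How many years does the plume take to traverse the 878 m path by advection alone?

2.64

Convert K: 0.000344 m/s × 86400 = 29.72 m/day.
Hydraulic gradient i = (184.19 − 177.46) / 878 = 6.73 / 878 = 0.007665.
Darcy flux q = K · i = 29.72 × 0.007665 = 0.2278 m/day.
Seepage velocity v = q / n_e = 0.2278 / 0.25 = 0.9113 m/day.
Travel time t = L / v = 878 / 0.9113 = 963.5 days = 2.638 years.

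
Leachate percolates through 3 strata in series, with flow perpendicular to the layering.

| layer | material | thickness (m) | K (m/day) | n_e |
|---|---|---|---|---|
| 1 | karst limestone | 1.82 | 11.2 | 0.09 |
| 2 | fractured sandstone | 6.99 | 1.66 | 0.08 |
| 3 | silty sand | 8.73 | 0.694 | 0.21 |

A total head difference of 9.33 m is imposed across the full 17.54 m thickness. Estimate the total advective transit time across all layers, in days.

4.64

With flow normal to the layers, continuity requires the same specific discharge q through every layer.
Σ(b_i/K_i) = 1.82/11.2 + 6.99/1.66 + 8.73/0.694 = 16.95 d.
q = Δh / Σ(b_i/K_i) = 9.33 / 16.95 = 0.5504 m/day.
In each layer the seepage velocity is v_i = q/n_i, so the layer transit time is t_i = b_i·n_i / q:
  layer 1 (karst limestone): t_1 = 1.82 × 0.09 / 0.5504 = 0.2976 d
  layer 2 (fractured sandstone): t_2 = 6.99 × 0.08 / 0.5504 = 1.016 d
  layer 3 (silty sand): t_3 = 8.73 × 0.21 / 0.5504 = 3.331 d
Total t = Σ t_i = 4.645 days.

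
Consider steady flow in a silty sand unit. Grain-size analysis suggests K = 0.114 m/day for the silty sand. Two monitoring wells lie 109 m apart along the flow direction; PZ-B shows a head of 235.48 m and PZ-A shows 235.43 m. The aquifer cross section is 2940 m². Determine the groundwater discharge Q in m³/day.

Hydraulic gradient i = (235.48 − 235.43) / 109 = 0.05 / 109 = 0.0004587.
Darcy's law: Q = K · A · i = 0.1140 × 2940 × 0.0004587 = 0.1537 m³/day.

0.154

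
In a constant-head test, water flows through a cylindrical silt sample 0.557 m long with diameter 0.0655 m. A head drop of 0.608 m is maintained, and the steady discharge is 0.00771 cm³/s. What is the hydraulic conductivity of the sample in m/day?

0.181

Cross-sectional area A = π·(d/2)² = π × (0.0655/2)² = 0.003370 m².
Convert discharge: 0.00771 cm³/s = 7.710e-09 m³/s.
Darcy's law rearranged: K = Q·L / (A·Δh) = 7.710e-09 × 0.557 / (0.003370 × 0.608) = 2.096e-06 m/s = 0.1811 m/day.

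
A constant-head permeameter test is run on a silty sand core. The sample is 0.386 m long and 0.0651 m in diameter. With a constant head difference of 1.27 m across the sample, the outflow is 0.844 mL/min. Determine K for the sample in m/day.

Cross-sectional area A = π·(d/2)² = π × (0.0651/2)² = 0.003329 m².
Convert discharge: 0.844 mL/min = 1.407e-08 m³/s.
Darcy's law rearranged: K = Q·L / (A·Δh) = 1.407e-08 × 0.386 / (0.003329 × 1.27) = 1.284e-06 m/s = 0.1110 m/day.

0.111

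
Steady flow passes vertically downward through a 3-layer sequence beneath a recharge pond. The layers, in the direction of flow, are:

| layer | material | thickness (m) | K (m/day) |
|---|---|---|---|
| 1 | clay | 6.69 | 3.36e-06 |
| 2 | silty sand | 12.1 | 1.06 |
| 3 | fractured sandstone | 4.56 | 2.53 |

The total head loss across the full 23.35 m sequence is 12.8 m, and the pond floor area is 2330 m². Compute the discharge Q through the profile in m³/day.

Flow is perpendicular to layering, so the layers act in series and the equivalent K is the thickness-weighted harmonic mean.
Total thickness L = 6.69 + 12.1 + 4.56 = 23.35 m.
Σ(b_i/K_i) = 6.69/3.36e-06 + 12.1/1.06 + 4.56/2.53 = 1.991e+06 d.
K_eq = L / Σ(b_i/K_i) = 23.35 / 1.991e+06 = 1.173e-05 m/day.
Q = K_eq · A · (Δh/L) = 1.173e-05 × 2330 × (12.8/23.35) = 0.01498 m³/day.

0.0150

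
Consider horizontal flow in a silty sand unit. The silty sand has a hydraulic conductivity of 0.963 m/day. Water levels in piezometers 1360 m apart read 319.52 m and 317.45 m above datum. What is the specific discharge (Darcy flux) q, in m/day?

Hydraulic gradient i = (319.52 − 317.45) / 1360 = 2.07 / 1360 = 0.001522.
Specific discharge q = K · i = 0.9630 × 0.001522 = 0.001466 m/day.

0.00147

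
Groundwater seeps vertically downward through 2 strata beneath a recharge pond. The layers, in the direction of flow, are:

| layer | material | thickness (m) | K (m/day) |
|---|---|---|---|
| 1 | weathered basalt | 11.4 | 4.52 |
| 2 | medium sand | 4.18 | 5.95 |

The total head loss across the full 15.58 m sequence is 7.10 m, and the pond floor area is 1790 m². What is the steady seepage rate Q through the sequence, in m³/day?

3940

Flow is perpendicular to layering, so the layers act in series and the equivalent K is the thickness-weighted harmonic mean.
Total thickness L = 11.4 + 4.18 = 15.58 m.
Σ(b_i/K_i) = 11.4/4.52 + 4.18/5.95 = 3.225 d.
K_eq = L / Σ(b_i/K_i) = 15.58 / 3.225 = 4.832 m/day.
Q = K_eq · A · (Δh/L) = 4.832 × 1790 × (7.10/15.58) = 3941 m³/day.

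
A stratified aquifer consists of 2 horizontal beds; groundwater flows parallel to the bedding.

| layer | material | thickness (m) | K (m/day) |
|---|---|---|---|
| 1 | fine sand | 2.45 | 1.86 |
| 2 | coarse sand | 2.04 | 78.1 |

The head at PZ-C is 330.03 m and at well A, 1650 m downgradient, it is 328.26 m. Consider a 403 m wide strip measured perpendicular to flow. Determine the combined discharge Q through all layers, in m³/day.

70.8

Flow is parallel to layering, so each bed carries its own Darcy discharge and the transmissivities add.
Σ(K_i·b_i) = 1.86×2.45 + 78.1×2.04 = 163.9 m²/day.
Hydraulic gradient i = (330.03 − 328.26) / 1650 = 1.77 / 1650 = 0.001073.
Q = Σ(K_i·b_i) · W · i = 163.9 × 403 × 0.001073 = 70.85 m³/day.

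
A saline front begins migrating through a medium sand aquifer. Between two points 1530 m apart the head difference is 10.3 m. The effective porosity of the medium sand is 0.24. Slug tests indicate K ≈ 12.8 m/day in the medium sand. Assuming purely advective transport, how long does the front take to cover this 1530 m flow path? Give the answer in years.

Hydraulic gradient i = Δh / L = 10.3 / 1530 = 0.006732.
Darcy flux q = K · i = 12.80 × 0.006732 = 0.08617 m/day.
Seepage velocity v = q / n_e = 0.08617 / 0.24 = 0.3590 m/day.
Travel time t = L / v = 1530 / 0.3590 = 4261 days = 11.67 years.

11.7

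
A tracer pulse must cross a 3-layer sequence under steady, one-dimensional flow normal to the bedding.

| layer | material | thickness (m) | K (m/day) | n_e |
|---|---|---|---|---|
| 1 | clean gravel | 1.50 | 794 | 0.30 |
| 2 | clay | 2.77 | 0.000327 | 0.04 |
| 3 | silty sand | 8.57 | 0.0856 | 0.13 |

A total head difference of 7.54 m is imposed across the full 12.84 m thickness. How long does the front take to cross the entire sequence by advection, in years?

5.21

With flow normal to the layers, continuity requires the same specific discharge q through every layer.
Σ(b_i/K_i) = 1.50/794 + 2.77/0.000327 + 8.57/0.0856 = 8571 d.
q = Δh / Σ(b_i/K_i) = 7.54 / 8571 = 0.0008797 m/day.
In each layer the seepage velocity is v_i = q/n_i, so the layer transit time is t_i = b_i·n_i / q:
  layer 1 (clean gravel): t_1 = 1.50 × 0.30 / 0.0008797 = 511.5 d
  layer 2 (clay): t_2 = 2.77 × 0.04 / 0.0008797 = 126.0 d
  layer 3 (silty sand): t_3 = 8.57 × 0.13 / 0.0008797 = 1266 d
Total t = Σ t_i = 1904 days = 5.213 years.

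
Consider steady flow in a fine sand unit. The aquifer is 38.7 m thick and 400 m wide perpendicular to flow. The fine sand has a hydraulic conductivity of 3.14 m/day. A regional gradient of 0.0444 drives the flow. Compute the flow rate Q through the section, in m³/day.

Cross-sectional area A = 400 × 38.7 = 15480 m².
Hydraulic gradient i = 0.0444.
Darcy's law: Q = K · A · i = 3.140 × 15480 × 0.04440 = 2158 m³/day.

2160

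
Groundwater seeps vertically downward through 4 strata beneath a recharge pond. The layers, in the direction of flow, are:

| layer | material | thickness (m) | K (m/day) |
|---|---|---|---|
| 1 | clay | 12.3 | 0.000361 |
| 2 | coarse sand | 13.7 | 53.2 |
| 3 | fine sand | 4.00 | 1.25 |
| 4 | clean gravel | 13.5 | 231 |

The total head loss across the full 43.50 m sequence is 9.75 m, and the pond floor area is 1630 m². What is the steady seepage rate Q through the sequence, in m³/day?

0.466

Flow is perpendicular to layering, so the layers act in series and the equivalent K is the thickness-weighted harmonic mean.
Total thickness L = 12.3 + 13.7 + 4.00 + 13.5 = 43.50 m.
Σ(b_i/K_i) = 12.3/0.000361 + 13.7/53.2 + 4.00/1.25 + 13.5/231 = 34076 d.
K_eq = L / Σ(b_i/K_i) = 43.50 / 34076 = 0.001277 m/day.
Q = K_eq · A · (Δh/L) = 0.001277 × 1630 × (9.75/43.50) = 0.4664 m³/day.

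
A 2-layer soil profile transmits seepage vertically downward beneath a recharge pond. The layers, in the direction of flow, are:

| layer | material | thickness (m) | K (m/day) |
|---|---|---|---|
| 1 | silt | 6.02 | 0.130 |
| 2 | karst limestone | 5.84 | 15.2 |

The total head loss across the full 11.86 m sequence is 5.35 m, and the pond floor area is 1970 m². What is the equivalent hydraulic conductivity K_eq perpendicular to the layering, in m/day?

0.254

Flow is perpendicular to layering, so the layers act in series and the equivalent K is the thickness-weighted harmonic mean.
Total thickness L = 6.02 + 5.84 = 11.86 m.
Σ(b_i/K_i) = 6.02/0.130 + 5.84/15.2 = 46.69 d.
K_eq = L / Σ(b_i/K_i) = 11.86 / 46.69 = 0.2540 m/day.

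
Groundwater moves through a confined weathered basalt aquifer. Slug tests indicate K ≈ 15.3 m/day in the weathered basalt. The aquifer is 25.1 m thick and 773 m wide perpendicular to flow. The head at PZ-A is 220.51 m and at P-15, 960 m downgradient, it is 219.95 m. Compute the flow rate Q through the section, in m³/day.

Cross-sectional area A = 773 × 25.1 = 19402 m².
Hydraulic gradient i = (220.51 − 219.95) / 960 = 0.56 / 960 = 0.0005833.
Darcy's law: Q = K · A · i = 15.30 × 19402 × 0.0005833 = 173.2 m³/day.

173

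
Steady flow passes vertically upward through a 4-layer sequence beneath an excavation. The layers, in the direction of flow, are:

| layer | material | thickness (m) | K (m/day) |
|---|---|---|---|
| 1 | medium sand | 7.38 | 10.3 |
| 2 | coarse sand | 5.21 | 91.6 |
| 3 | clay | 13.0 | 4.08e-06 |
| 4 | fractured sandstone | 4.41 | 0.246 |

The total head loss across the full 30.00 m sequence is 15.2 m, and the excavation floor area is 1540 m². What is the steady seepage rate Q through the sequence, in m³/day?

Flow is perpendicular to layering, so the layers act in series and the equivalent K is the thickness-weighted harmonic mean.
Total thickness L = 7.38 + 5.21 + 13.0 + 4.41 = 30.00 m.
Σ(b_i/K_i) = 7.38/10.3 + 5.21/91.6 + 13.0/4.08e-06 + 4.41/0.246 = 3.186e+06 d.
K_eq = L / Σ(b_i/K_i) = 30.00 / 3.186e+06 = 9.415e-06 m/day.
Q = K_eq · A · (Δh/L) = 9.415e-06 × 1540 × (15.2/30.00) = 0.007346 m³/day.

0.00735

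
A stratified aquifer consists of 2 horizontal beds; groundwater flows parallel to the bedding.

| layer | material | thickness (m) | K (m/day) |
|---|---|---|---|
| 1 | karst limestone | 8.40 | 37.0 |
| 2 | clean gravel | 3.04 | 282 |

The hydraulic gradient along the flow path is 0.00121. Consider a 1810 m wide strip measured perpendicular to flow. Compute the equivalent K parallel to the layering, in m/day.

Flow is parallel to layering, so each bed carries its own Darcy discharge and the transmissivities add.
Σ(K_i·b_i) = 37.0×8.40 + 282×3.04 = 1168 m²/day.
Total thickness b = 11.44 m, so K_eq = Σ(K_i·b_i)/b = 102.1 m/day.

102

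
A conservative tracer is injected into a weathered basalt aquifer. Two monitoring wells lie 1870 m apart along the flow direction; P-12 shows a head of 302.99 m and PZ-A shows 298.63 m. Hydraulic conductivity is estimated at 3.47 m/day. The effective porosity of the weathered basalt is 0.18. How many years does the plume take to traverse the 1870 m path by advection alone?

Hydraulic gradient i = (302.99 − 298.63) / 1870 = 4.36 / 1870 = 0.002332.
Darcy flux q = K · i = 3.470 × 0.002332 = 0.008090 m/day.
Seepage velocity v = q / n_e = 0.008090 / 0.18 = 0.04495 m/day.
Travel time t = L / v = 1870 / 0.04495 = 41604 days = 113.9 years.

114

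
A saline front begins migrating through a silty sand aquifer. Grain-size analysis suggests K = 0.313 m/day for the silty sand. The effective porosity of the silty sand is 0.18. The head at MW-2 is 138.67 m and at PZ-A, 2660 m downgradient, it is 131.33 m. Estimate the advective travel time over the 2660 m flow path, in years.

Hydraulic gradient i = (138.67 − 131.33) / 2660 = 7.34 / 2660 = 0.002759.
Darcy flux q = K · i = 0.3130 × 0.002759 = 0.0008637 m/day.
Seepage velocity v = q / n_e = 0.0008637 / 0.18 = 0.004798 m/day.
Travel time t = L / v = 2660 / 0.004798 = 5.544e+05 days = 1518 years.

1520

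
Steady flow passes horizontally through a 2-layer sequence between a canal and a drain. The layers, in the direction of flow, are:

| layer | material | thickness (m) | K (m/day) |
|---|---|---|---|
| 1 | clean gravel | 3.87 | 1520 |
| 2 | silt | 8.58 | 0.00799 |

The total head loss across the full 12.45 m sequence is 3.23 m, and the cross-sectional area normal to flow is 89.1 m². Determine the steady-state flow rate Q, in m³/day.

0.268

Flow is perpendicular to layering, so the layers act in series and the equivalent K is the thickness-weighted harmonic mean.
Total thickness L = 3.87 + 8.58 = 12.45 m.
Σ(b_i/K_i) = 3.87/1520 + 8.58/0.00799 = 1074 d.
K_eq = L / Σ(b_i/K_i) = 12.45 / 1074 = 0.01159 m/day.
Q = K_eq · A · (Δh/L) = 0.01159 × 89.1 × (3.23/12.45) = 0.2680 m³/day.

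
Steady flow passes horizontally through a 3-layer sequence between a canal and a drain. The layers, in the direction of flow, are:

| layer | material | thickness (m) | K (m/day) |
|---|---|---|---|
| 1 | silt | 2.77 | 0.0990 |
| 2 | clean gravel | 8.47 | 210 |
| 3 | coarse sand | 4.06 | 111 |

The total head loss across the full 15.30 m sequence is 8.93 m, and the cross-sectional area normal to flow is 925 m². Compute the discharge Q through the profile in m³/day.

294

Flow is perpendicular to layering, so the layers act in series and the equivalent K is the thickness-weighted harmonic mean.
Total thickness L = 2.77 + 8.47 + 4.06 = 15.30 m.
Σ(b_i/K_i) = 2.77/0.0990 + 8.47/210 + 4.06/111 = 28.06 d.
K_eq = L / Σ(b_i/K_i) = 15.30 / 28.06 = 0.5453 m/day.
Q = K_eq · A · (Δh/L) = 0.5453 × 925 × (8.93/15.30) = 294.4 m³/day.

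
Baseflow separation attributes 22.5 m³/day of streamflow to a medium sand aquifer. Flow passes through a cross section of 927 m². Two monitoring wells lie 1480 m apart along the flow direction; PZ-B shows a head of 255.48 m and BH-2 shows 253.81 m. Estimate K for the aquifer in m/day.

21.5

Hydraulic gradient i = (255.48 − 253.81) / 1480 = 1.67 / 1480 = 0.001128.
From Q = K·A·i, K = Q / (A·i) = 22.5 / (927.0 × 0.001128) = 21.51 m/day.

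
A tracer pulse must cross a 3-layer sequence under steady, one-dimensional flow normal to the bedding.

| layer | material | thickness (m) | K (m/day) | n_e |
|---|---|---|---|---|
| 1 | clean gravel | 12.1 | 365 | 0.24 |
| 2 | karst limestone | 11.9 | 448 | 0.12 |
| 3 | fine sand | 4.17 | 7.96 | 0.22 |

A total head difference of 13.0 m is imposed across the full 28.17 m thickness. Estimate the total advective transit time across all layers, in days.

0.236

With flow normal to the layers, continuity requires the same specific discharge q through every layer.
Σ(b_i/K_i) = 12.1/365 + 11.9/448 + 4.17/7.96 = 0.5836 d.
q = Δh / Σ(b_i/K_i) = 13.0 / 0.5836 = 22.28 m/day.
In each layer the seepage velocity is v_i = q/n_i, so the layer transit time is t_i = b_i·n_i / q:
  layer 1 (clean gravel): t_1 = 12.1 × 0.24 / 22.28 = 0.1304 d
  layer 2 (karst limestone): t_2 = 11.9 × 0.12 / 22.28 = 0.06410 d
  layer 3 (fine sand): t_3 = 4.17 × 0.22 / 22.28 = 0.04118 d
Total t = Σ t_i = 0.2357 days.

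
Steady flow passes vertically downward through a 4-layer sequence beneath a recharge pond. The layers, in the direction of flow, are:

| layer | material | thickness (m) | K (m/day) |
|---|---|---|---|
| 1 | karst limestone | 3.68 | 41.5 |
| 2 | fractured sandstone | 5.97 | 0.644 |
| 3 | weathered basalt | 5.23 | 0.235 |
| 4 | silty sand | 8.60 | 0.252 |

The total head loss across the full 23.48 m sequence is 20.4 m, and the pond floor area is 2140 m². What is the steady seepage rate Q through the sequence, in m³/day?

664

Flow is perpendicular to layering, so the layers act in series and the equivalent K is the thickness-weighted harmonic mean.
Total thickness L = 3.68 + 5.97 + 5.23 + 8.60 = 23.48 m.
Σ(b_i/K_i) = 3.68/41.5 + 5.97/0.644 + 5.23/0.235 + 8.60/0.252 = 65.74 d.
K_eq = L / Σ(b_i/K_i) = 23.48 / 65.74 = 0.3572 m/day.
Q = K_eq · A · (Δh/L) = 0.3572 × 2140 × (20.4/23.48) = 664.1 m³/day.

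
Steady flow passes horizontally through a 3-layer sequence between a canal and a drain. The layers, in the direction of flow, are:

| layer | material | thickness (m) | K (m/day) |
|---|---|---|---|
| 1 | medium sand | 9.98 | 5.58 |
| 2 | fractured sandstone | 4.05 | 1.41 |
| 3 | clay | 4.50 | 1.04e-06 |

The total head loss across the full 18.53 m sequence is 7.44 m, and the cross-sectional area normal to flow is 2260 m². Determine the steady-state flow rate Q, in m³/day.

Flow is perpendicular to layering, so the layers act in series and the equivalent K is the thickness-weighted harmonic mean.
Total thickness L = 9.98 + 4.05 + 4.50 = 18.53 m.
Σ(b_i/K_i) = 9.98/5.58 + 4.05/1.41 + 4.50/1.04e-06 = 4.327e+06 d.
K_eq = L / Σ(b_i/K_i) = 18.53 / 4.327e+06 = 4.282e-06 m/day.
Q = K_eq · A · (Δh/L) = 4.282e-06 × 2260 × (7.44/18.53) = 0.003886 m³/day.

0.00389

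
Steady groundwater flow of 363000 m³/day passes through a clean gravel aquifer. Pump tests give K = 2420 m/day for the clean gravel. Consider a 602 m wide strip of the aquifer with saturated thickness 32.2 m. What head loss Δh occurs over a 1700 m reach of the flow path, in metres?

13.2

Cross-sectional area A = 602 × 32.2 = 19384 m².
From Q = K·A·i, i = Q / (K·A) = 363000 / (2420 × 19384) = 0.007738.
Head loss Δh = i · L = 0.007738 × 1700 = 13.15 m.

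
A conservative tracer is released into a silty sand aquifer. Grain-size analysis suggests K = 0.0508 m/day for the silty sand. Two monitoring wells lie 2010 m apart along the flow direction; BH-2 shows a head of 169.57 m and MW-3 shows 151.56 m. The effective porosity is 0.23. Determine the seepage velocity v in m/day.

Hydraulic gradient i = (169.57 − 151.56) / 2010 = 18.01 / 2010 = 0.008960.
Darcy flux q = K · i = 0.05080 × 0.008960 = 0.0004552 m/day.
Seepage velocity v = q / n_e = 0.0004552 / 0.23 = 0.001979 m/day.

0.00198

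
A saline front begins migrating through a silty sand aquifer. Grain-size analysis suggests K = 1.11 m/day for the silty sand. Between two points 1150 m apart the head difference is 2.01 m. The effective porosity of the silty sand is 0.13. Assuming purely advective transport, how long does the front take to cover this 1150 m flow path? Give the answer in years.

211

Hydraulic gradient i = Δh / L = 2.01 / 1150 = 0.001748.
Darcy flux q = K · i = 1.110 × 0.001748 = 0.001940 m/day.
Seepage velocity v = q / n_e = 0.001940 / 0.13 = 0.01492 m/day.
Travel time t = L / v = 1150 / 0.01492 = 77058 days = 211.0 years.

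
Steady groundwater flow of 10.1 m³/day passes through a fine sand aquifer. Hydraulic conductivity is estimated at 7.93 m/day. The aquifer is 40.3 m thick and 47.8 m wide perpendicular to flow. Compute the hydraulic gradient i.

0.000661

Cross-sectional area A = 47.8 × 40.3 = 1926 m².
From Q = K·A·i, i = Q / (K·A) = 10.1 / (7.930 × 1926) = 0.0006612.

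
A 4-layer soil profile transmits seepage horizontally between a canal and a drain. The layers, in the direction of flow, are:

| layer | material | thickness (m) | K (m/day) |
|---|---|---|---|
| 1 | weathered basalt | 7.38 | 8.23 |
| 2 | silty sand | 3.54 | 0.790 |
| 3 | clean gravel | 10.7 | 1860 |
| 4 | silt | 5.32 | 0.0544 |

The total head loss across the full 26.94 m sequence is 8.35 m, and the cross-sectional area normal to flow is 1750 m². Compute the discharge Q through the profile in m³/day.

Flow is perpendicular to layering, so the layers act in series and the equivalent K is the thickness-weighted harmonic mean.
Total thickness L = 7.38 + 3.54 + 10.7 + 5.32 = 26.94 m.
Σ(b_i/K_i) = 7.38/8.23 + 3.54/0.790 + 10.7/1860 + 5.32/0.0544 = 103.2 d.
K_eq = L / Σ(b_i/K_i) = 26.94 / 103.2 = 0.2611 m/day.
Q = K_eq · A · (Δh/L) = 0.2611 × 1750 × (8.35/26.94) = 141.6 m³/day.

142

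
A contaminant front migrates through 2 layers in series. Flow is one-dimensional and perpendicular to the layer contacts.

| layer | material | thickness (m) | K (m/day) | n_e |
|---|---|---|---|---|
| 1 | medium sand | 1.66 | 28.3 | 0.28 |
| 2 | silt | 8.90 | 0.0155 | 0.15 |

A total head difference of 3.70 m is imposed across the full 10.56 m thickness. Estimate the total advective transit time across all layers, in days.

With flow normal to the layers, continuity requires the same specific discharge q through every layer.
Σ(b_i/K_i) = 1.66/28.3 + 8.90/0.0155 = 574.3 d.
q = Δh / Σ(b_i/K_i) = 3.70 / 574.3 = 0.006443 m/day.
In each layer the seepage velocity is v_i = q/n_i, so the layer transit time is t_i = b_i·n_i / q:
  layer 1 (medium sand): t_1 = 1.66 × 0.28 / 0.006443 = 72.14 d
  layer 2 (silt): t_2 = 8.90 × 0.15 / 0.006443 = 207.2 d
Total t = Σ t_i = 279.3 days.

279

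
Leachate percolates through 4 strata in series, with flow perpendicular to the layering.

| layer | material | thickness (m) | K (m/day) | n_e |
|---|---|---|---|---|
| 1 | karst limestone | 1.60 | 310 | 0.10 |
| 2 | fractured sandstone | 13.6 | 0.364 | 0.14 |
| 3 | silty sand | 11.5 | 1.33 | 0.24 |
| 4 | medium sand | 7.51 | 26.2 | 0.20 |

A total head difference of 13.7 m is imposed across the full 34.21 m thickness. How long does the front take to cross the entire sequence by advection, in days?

21.4

With flow normal to the layers, continuity requires the same specific discharge q through every layer.
Σ(b_i/K_i) = 1.60/310 + 13.6/0.364 + 11.5/1.33 + 7.51/26.2 = 46.30 d.
q = Δh / Σ(b_i/K_i) = 13.7 / 46.30 = 0.2959 m/day.
In each layer the seepage velocity is v_i = q/n_i, so the layer transit time is t_i = b_i·n_i / q:
  layer 1 (karst limestone): t_1 = 1.60 × 0.10 / 0.2959 = 0.5407 d
  layer 2 (fractured sandstone): t_2 = 13.6 × 0.14 / 0.2959 = 6.435 d
  layer 3 (silty sand): t_3 = 11.5 × 0.24 / 0.2959 = 9.328 d
  layer 4 (medium sand): t_4 = 7.51 × 0.20 / 0.2959 = 5.076 d
Total t = Σ t_i = 21.38 days.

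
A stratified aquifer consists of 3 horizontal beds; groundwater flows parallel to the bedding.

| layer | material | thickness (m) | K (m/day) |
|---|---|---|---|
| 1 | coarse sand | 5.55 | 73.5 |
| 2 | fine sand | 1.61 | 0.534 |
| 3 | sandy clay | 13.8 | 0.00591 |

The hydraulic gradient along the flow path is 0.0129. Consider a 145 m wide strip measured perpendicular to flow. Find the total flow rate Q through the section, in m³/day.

765

Flow is parallel to layering, so each bed carries its own Darcy discharge and the transmissivities add.
Σ(K_i·b_i) = 73.5×5.55 + 0.534×1.61 + 0.00591×13.8 = 408.9 m²/day.
Hydraulic gradient i = 0.0129.
Q = Σ(K_i·b_i) · W · i = 408.9 × 145 × 0.01290 = 764.8 m³/day.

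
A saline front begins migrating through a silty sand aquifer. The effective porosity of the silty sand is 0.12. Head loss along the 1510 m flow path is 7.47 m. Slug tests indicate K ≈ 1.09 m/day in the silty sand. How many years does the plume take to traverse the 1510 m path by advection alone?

Hydraulic gradient i = Δh / L = 7.47 / 1510 = 0.004947.
Darcy flux q = K · i = 1.090 × 0.004947 = 0.005392 m/day.
Seepage velocity v = q / n_e = 0.005392 / 0.12 = 0.04494 m/day.
Travel time t = L / v = 1510 / 0.04494 = 33604 days = 92.00 years.

92.0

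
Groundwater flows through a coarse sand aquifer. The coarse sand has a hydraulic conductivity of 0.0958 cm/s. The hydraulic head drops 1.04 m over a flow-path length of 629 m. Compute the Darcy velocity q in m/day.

0.137

Convert K: 0.0958 cm/s × 864 = 82.77 m/day.
Hydraulic gradient i = Δh / L = 1.04 / 629 = 0.001653.
Specific discharge q = K · i = 82.77 × 0.001653 = 0.1369 m/day.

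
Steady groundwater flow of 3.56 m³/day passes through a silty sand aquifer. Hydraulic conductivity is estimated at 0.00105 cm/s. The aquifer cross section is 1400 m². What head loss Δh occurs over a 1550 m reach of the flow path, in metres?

Convert K: 0.00105 cm/s × 864 = 0.9072 m/day.
From Q = K·A·i, i = Q / (K·A) = 3.56 / (0.9072 × 1400) = 0.002803.
Head loss Δh = i · L = 0.002803 × 1550 = 4.345 m.

4.34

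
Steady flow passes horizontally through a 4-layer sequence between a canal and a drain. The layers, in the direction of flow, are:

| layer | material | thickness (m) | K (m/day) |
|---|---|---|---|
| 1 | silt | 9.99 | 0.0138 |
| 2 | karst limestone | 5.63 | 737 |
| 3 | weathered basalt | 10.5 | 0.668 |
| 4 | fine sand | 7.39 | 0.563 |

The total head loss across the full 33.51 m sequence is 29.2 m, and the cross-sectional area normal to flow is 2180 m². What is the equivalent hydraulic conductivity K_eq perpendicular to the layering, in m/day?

Flow is perpendicular to layering, so the layers act in series and the equivalent K is the thickness-weighted harmonic mean.
Total thickness L = 9.99 + 5.63 + 10.5 + 7.39 = 33.51 m.
Σ(b_i/K_i) = 9.99/0.0138 + 5.63/737 + 10.5/0.668 + 7.39/0.563 = 752.8 d.
K_eq = L / Σ(b_i/K_i) = 33.51 / 752.8 = 0.04452 m/day.

0.0445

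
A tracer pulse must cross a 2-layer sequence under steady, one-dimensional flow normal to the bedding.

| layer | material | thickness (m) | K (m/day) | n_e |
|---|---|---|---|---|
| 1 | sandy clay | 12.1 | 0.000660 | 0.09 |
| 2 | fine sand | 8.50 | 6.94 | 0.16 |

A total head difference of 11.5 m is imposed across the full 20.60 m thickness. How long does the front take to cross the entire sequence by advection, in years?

10.7

With flow normal to the layers, continuity requires the same specific discharge q through every layer.
Σ(b_i/K_i) = 12.1/0.000660 + 8.50/6.94 = 18335 d.
q = Δh / Σ(b_i/K_i) = 11.5 / 18335 = 0.0006272 m/day.
In each layer the seepage velocity is v_i = q/n_i, so the layer transit time is t_i = b_i·n_i / q:
  layer 1 (sandy clay): t_1 = 12.1 × 0.09 / 0.0006272 = 1736 d
  layer 2 (fine sand): t_2 = 8.50 × 0.16 / 0.0006272 = 2168 d
Total t = Σ t_i = 3904 days = 10.69 years.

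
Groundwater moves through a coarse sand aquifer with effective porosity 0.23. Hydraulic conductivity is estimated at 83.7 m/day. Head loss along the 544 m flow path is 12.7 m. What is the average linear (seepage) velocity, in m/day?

8.50

Hydraulic gradient i = Δh / L = 12.7 / 544 = 0.02335.
Darcy flux q = K · i = 83.70 × 0.02335 = 1.954 m/day.
Seepage velocity v = q / n_e = 1.954 / 0.23 = 8.496 m/day.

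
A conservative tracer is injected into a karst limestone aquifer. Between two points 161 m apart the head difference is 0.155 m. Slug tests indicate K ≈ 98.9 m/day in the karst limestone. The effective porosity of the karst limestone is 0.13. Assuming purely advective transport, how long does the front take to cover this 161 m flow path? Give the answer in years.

Hydraulic gradient i = Δh / L = 0.155 / 161 = 0.0009627.
Darcy flux q = K · i = 98.90 × 0.0009627 = 0.09521 m/day.
Seepage velocity v = q / n_e = 0.09521 / 0.13 = 0.7324 m/day.
Travel time t = L / v = 161 / 0.7324 = 219.8 days = 0.6018 years.

0.602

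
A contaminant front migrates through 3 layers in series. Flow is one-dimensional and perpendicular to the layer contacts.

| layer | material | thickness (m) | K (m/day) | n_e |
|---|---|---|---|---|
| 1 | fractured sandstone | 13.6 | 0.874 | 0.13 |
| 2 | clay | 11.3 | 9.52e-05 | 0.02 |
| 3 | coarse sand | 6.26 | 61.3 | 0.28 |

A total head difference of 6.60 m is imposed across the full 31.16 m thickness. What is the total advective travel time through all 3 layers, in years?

185

With flow normal to the layers, continuity requires the same specific discharge q through every layer.
Σ(b_i/K_i) = 13.6/0.874 + 11.3/9.52e-05 + 6.26/61.3 = 1.187e+05 d.
q = Δh / Σ(b_i/K_i) = 6.60 / 1.187e+05 = 5.560e-05 m/day.
In each layer the seepage velocity is v_i = q/n_i, so the layer transit time is t_i = b_i·n_i / q:
  layer 1 (fractured sandstone): t_1 = 13.6 × 0.13 / 5.560e-05 = 31801 d
  layer 2 (clay): t_2 = 11.3 × 0.02 / 5.560e-05 = 4065 d
  layer 3 (coarse sand): t_3 = 6.26 × 0.28 / 5.560e-05 = 31527 d
Total t = Σ t_i = 67393 days = 184.5 years.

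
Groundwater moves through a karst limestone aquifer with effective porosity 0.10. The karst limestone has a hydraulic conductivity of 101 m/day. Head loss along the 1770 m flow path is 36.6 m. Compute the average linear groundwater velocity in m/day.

20.9

Hydraulic gradient i = Δh / L = 36.6 / 1770 = 0.02068.
Darcy flux q = K · i = 101.0 × 0.02068 = 2.088 m/day.
Seepage velocity v = q / n_e = 2.088 / 0.10 = 20.88 m/day.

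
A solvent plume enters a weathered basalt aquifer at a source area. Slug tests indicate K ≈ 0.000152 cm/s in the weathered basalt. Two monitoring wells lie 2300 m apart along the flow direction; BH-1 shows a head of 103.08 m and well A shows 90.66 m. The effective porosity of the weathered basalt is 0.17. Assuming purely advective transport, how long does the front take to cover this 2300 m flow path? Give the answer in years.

Convert K: 0.000152 cm/s × 864 = 0.1313 m/day.
Hydraulic gradient i = (103.08 − 90.66) / 2300 = 12.42 / 2300 = 0.005400.
Darcy flux q = K · i = 0.1313 × 0.005400 = 0.0007092 m/day.
Seepage velocity v = q / n_e = 0.0007092 / 0.17 = 0.004172 m/day.
Travel time t = L / v = 2300 / 0.004172 = 5.513e+05 days = 1510 years.

1510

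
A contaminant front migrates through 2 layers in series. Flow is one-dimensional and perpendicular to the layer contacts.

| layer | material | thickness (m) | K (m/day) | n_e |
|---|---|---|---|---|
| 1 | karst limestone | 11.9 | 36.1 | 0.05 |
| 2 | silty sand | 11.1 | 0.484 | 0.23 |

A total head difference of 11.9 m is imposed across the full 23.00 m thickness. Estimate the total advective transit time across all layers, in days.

6.15

With flow normal to the layers, continuity requires the same specific discharge q through every layer.
Σ(b_i/K_i) = 11.9/36.1 + 11.1/0.484 = 23.26 d.
q = Δh / Σ(b_i/K_i) = 11.9 / 23.26 = 0.5115 m/day.
In each layer the seepage velocity is v_i = q/n_i, so the layer transit time is t_i = b_i·n_i / q:
  layer 1 (karst limestone): t_1 = 11.9 × 0.05 / 0.5115 = 1.163 d
  layer 2 (silty sand): t_2 = 11.1 × 0.23 / 0.5115 = 4.991 d
Total t = Σ t_i = 6.154 days.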